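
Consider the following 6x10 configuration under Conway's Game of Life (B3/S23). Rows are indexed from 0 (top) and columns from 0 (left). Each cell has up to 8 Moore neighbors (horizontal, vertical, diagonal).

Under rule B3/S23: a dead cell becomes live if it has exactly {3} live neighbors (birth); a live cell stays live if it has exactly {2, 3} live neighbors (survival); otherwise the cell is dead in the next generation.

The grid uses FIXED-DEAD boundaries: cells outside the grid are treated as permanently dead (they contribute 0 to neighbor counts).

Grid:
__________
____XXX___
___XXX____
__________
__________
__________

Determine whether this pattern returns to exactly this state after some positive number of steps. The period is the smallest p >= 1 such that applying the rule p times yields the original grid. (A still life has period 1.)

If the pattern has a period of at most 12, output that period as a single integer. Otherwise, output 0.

Answer: 2

Derivation:
Simulating and comparing each generation to the original:
Gen 0 (original, given above): 6 live cells
Gen 1: 6 live cells, differs from original
Gen 2: 6 live cells, MATCHES original -> period = 2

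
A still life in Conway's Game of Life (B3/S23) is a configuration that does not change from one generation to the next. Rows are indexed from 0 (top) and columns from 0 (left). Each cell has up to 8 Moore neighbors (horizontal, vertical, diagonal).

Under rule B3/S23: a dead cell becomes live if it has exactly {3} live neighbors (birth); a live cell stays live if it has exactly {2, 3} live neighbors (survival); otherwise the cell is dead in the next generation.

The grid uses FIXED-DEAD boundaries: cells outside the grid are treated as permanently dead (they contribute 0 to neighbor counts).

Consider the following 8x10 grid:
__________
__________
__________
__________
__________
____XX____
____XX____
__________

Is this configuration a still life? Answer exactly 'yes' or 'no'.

Compute generation 1 and compare to generation 0 (given above):
Generation 1:
__________
__________
__________
__________
__________
____XX____
____XX____
__________
The grids are IDENTICAL -> still life.

Answer: yes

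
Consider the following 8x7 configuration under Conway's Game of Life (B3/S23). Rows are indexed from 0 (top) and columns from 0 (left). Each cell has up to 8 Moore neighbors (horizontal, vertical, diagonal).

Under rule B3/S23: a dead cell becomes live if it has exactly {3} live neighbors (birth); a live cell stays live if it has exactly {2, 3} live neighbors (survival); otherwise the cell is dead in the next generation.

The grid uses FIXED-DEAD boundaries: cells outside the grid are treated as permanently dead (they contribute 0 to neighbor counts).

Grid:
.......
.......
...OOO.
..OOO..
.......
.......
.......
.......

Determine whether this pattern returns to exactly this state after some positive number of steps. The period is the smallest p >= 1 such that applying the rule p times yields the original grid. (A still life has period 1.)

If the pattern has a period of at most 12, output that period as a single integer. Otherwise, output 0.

Answer: 2

Derivation:
Simulating and comparing each generation to the original:
Gen 0 (original, given above): 6 live cells
Gen 1: 6 live cells, differs from original
Gen 2: 6 live cells, MATCHES original -> period = 2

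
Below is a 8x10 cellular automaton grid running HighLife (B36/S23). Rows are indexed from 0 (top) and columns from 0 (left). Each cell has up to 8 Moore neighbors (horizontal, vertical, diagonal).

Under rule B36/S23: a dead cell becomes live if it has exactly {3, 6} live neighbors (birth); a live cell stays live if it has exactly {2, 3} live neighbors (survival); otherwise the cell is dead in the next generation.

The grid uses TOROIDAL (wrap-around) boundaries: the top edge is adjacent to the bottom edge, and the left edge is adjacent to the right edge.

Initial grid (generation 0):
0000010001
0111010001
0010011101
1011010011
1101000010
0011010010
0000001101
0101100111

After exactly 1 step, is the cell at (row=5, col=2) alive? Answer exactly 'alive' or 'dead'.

Answer: alive

Derivation:
Simulating step by step:
Generation 0 (given above): 35 live cells
Generation 1: 34 live cells
0100011001
0111010001
0000010100
0001010000
1010000111
1111101010
1000011011
0000110101

Cell (5,2) at generation 1: 1 -> alive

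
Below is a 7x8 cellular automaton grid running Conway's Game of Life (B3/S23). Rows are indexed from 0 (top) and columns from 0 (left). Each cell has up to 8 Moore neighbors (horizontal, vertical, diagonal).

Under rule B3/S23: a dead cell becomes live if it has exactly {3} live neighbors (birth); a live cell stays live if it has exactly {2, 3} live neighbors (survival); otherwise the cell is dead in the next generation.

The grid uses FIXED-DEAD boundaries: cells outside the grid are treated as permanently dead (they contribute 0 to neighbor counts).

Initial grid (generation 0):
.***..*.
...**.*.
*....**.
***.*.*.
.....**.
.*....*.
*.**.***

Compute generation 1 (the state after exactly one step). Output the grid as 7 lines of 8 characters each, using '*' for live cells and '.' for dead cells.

Answer: ..****..
.*.**.**
*.*...**
**..*..*
*.*...**
.**.*...
.**..***

Derivation:
Simulating step by step:
Generation 0 (given above): 25 live cells
Generation 1: 29 live cells
(generation 1 grid is the final answer)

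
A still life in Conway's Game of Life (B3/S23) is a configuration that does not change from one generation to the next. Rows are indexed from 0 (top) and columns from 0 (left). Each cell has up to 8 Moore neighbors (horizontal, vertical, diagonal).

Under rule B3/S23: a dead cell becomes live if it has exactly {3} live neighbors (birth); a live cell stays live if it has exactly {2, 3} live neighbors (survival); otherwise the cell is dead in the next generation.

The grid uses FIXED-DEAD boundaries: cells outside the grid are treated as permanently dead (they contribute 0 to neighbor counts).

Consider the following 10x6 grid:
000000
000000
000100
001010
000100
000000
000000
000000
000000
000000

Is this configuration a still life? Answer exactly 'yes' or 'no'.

Compute generation 1 and compare to generation 0 (given above):
Generation 1:
000000
000000
000100
001010
000100
000000
000000
000000
000000
000000
The grids are IDENTICAL -> still life.

Answer: yes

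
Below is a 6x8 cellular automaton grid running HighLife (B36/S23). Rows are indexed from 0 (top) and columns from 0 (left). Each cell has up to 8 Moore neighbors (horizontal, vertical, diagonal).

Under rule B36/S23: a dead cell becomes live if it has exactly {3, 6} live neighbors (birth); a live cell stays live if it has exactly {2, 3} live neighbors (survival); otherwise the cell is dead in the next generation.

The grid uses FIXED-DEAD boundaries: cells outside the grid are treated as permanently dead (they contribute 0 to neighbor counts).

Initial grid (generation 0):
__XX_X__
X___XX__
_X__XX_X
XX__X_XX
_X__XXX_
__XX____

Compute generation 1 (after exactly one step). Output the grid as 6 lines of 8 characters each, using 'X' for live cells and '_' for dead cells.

Simulating step by step:
Generation 0 (given above): 21 live cells
Generation 1: 21 live cells
(generation 1 grid is the final answer)

Answer: ___X_X__
_XX_____
_X_X___X
XXXX___X
XX__X_XX
__XXXX__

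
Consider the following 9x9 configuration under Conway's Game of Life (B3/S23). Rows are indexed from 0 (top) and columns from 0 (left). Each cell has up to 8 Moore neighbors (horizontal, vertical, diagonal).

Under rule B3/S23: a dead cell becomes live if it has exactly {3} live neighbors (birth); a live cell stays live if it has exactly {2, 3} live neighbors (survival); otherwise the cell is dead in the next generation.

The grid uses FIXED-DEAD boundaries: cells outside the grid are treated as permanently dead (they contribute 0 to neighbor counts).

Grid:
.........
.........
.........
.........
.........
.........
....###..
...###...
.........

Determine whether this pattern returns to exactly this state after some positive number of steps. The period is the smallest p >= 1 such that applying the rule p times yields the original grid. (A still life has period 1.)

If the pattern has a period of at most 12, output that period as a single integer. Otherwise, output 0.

Answer: 2

Derivation:
Simulating and comparing each generation to the original:
Gen 0 (original, given above): 6 live cells
Gen 1: 6 live cells, differs from original
Gen 2: 6 live cells, MATCHES original -> period = 2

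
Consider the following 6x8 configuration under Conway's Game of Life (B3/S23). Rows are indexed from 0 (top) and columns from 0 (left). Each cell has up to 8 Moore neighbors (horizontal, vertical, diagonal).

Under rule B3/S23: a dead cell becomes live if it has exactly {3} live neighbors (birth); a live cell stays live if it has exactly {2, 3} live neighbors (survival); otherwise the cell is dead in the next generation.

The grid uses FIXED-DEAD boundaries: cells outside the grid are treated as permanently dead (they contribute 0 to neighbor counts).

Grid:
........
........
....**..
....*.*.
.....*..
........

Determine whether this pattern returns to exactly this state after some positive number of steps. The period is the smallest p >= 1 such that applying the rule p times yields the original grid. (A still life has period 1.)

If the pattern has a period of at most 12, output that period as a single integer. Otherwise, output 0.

Simulating and comparing each generation to the original:
Gen 0 (original, given above): 5 live cells
Gen 1: 5 live cells, MATCHES original -> period = 1

Answer: 1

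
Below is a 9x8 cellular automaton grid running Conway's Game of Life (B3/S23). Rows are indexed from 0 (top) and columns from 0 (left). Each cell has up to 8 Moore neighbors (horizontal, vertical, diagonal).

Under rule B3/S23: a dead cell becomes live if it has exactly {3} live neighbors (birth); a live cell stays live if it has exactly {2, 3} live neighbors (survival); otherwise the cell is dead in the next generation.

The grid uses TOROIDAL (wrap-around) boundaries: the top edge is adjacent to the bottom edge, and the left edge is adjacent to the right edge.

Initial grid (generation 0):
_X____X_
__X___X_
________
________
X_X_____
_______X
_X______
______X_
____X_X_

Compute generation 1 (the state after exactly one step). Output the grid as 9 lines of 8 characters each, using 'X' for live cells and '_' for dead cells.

Answer: ______XX
________
________
________
________
XX______
________
_____X__
______XX

Derivation:
Simulating step by step:
Generation 0 (given above): 11 live cells
Generation 1: 7 live cells
(generation 1 grid is the final answer)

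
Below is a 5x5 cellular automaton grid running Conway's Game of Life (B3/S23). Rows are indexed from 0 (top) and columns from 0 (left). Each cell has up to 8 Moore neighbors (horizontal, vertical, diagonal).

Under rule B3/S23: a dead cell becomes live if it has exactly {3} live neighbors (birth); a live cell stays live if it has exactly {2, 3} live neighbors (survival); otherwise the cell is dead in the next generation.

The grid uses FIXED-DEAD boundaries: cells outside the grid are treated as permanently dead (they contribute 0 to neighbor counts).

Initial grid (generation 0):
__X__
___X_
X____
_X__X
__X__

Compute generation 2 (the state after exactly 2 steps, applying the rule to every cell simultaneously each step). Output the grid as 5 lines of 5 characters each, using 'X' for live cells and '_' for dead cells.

Answer: _____
_____
_____
_____
_____

Derivation:
Simulating step by step:
Generation 0 (given above): 6 live cells
Generation 1: 1 live cells
_____
_____
_____
_X___
_____
Generation 2: 0 live cells
(generation 2 grid is the final answer)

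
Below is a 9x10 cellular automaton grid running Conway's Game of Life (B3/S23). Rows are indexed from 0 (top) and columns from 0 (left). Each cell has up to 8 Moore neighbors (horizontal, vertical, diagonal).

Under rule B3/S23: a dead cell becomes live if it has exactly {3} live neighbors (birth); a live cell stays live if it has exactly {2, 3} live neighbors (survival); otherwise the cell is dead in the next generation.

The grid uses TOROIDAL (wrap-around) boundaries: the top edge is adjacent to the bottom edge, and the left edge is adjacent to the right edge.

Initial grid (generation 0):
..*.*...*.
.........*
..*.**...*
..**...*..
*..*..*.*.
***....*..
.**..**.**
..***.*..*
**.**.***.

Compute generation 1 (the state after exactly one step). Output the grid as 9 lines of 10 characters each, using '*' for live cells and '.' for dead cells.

Simulating step by step:
Generation 0 (given above): 37 live cells
Generation 1: 36 live cells
(generation 1 grid is the final answer)

Answer: ***.**..*.
....**..**
..*.*...*.
.**..*****
*..*..*.**
...*.*....
....***.**
..........
**....*.*.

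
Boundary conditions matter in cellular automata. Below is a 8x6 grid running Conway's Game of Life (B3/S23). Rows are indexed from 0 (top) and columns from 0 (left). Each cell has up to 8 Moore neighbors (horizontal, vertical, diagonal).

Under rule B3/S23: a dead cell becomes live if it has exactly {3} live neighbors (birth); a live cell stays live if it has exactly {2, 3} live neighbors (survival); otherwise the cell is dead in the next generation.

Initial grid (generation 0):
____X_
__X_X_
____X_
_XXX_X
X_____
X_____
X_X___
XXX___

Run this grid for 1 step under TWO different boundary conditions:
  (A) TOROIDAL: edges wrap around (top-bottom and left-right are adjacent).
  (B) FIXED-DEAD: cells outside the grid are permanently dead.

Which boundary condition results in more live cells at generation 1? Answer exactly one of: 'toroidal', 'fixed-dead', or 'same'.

Answer: toroidal

Derivation:
Under TOROIDAL boundary, generation 1:
__X__X
____XX
_X__XX
XXXXXX
X_X__X
X____X
X_X__X
X_XX_X
Population = 25

Under FIXED-DEAD boundary, generation 1:
___X__
____XX
_X__XX
_XXXX_
X_X___
X_____
X_X___
X_X___
Population = 17

Comparison: toroidal=25, fixed-dead=17 -> toroidal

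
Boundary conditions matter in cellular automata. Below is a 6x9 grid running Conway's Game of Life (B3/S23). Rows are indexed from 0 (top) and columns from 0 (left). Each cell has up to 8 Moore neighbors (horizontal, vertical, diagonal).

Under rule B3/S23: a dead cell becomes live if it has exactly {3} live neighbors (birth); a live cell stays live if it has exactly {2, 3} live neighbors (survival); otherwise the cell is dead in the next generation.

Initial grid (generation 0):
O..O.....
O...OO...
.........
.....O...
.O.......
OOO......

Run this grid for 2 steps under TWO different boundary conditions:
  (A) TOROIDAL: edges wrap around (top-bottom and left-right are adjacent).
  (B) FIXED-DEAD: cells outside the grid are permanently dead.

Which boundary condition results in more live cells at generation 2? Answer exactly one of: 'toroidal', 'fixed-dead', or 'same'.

Answer: same

Derivation:
Under TOROIDAL boundary, generation 2:
O.O.O...O
.........
....OO...
.O.......
O.O......
.........
Population = 9

Under FIXED-DEAD boundary, generation 2:
.........
...OO....
....OO...
.O.......
O.O......
O.O......
Population = 9

Comparison: toroidal=9, fixed-dead=9 -> same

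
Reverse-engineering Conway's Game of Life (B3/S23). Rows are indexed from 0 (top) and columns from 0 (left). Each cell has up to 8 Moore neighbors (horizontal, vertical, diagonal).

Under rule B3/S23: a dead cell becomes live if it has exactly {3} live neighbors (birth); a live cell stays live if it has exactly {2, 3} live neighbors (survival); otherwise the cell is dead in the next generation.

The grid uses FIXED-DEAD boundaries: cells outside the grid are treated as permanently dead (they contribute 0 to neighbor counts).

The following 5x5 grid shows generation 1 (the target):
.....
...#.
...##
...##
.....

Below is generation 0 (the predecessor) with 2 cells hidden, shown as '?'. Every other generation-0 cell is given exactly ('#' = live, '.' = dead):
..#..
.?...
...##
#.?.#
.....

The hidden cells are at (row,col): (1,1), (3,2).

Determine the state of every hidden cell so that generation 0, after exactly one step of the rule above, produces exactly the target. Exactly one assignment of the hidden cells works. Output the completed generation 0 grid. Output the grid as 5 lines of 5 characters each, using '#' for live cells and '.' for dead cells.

Hidden generation-0 cells (in order): (1,1), (3,2).
A hidden cell only influences target cells in its own 3x3 neighborhood. Try each of the 2^2 = 4 assignments, step the completed generation 0 forward once under B3/S23, and compare with the target:
  (1,1)=. (3,2)=. -> step reproduces the target at every cell -> ACCEPT
  (1,1)=. (3,2)=# -> step gives (3,3)='.' but target has '#' -> reject
  (1,1)=# (3,2)=. -> step gives (1,2)='#' but target has '.' -> reject
  (1,1)=# (3,2)=# -> step gives (1,2)='#' but target has '.' -> reject
Unique solution: (1,1)=dead, (3,2)=dead.
Check: live-neighbor counts of every cell in the completed generation 0:
01010
01232
11122
01132
11011
Applying B3/S23 to generation 0 with these counts gives:
.....
...#.
...##
...##
.....
which matches the target exactly.

Answer: ..#..
.....
...##
#...#
.....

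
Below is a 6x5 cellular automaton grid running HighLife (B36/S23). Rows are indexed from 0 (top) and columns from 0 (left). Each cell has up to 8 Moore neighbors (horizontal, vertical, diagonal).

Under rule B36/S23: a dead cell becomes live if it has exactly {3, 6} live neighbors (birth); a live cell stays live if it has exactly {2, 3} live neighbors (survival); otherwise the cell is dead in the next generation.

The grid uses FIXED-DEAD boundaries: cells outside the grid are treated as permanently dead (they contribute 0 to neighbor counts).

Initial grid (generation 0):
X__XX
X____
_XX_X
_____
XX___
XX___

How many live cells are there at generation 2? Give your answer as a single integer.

Answer: 9

Derivation:
Simulating step by step:
Generation 0 (given above): 11 live cells
Generation 1: 10 live cells
_____
X_X_X
_X___
X_X__
XX___
XX___
Generation 2: 9 live cells
_____
_X___
X_XX_
X_X__
__X__
XX___
Population at generation 2: 9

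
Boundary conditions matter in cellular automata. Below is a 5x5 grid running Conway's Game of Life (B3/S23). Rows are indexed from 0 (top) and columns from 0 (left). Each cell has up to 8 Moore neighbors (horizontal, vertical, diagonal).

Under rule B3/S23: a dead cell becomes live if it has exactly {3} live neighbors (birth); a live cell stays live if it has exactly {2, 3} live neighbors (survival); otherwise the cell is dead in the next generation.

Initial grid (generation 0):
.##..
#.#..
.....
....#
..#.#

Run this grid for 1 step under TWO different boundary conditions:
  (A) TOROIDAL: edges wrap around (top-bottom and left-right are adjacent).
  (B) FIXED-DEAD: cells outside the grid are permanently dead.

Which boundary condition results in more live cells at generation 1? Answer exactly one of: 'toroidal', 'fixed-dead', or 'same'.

Answer: toroidal

Derivation:
Under TOROIDAL boundary, generation 1:
#.#..
..#..
.....
...#.
###..
Population = 7

Under FIXED-DEAD boundary, generation 1:
.##..
..#..
.....
...#.
...#.
Population = 5

Comparison: toroidal=7, fixed-dead=5 -> toroidal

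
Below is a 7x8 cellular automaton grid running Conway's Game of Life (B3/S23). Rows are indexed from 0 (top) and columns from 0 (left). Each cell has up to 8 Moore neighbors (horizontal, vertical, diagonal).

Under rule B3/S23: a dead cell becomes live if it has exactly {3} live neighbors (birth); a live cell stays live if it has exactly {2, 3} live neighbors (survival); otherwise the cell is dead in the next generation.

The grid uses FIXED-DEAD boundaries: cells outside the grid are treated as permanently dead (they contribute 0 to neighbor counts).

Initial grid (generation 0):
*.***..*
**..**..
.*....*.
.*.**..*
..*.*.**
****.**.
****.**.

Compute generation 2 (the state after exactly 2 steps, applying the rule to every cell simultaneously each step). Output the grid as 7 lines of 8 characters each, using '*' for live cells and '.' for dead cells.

Answer: .*.*..*.
*.....*.
**.*..**
**.**.**
**......
**....*.
........

Derivation:
Simulating step by step:
Generation 0 (given above): 31 live cells
Generation 1: 23 live cells
*.****..
*...***.
.*.*..*.
.*.**..*
*......*
*.......
*..*.**.
Generation 2: 21 live cells
(generation 2 grid is the final answer)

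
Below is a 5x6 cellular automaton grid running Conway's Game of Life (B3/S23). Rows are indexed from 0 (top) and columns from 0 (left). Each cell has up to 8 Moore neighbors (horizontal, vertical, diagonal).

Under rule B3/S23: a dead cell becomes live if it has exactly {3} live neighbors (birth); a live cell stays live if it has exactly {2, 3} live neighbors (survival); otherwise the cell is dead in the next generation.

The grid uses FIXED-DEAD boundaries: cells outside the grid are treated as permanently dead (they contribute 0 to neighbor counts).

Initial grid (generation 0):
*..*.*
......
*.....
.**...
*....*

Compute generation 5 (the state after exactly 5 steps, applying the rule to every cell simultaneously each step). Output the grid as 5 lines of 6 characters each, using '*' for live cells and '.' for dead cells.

Answer: ......
......
..*...
.**...
..*...

Derivation:
Simulating step by step:
Generation 0 (given above): 8 live cells
Generation 1: 4 live cells
......
......
.*....
**....
.*....
Generation 2: 7 live cells
......
......
**....
***...
**....
Generation 3: 5 live cells
......
......
*.*...
..*...
*.*...
Generation 4: 4 live cells
......
......
.*....
..**..
.*....
Generation 5: 4 live cells
(generation 5 grid is the final answer)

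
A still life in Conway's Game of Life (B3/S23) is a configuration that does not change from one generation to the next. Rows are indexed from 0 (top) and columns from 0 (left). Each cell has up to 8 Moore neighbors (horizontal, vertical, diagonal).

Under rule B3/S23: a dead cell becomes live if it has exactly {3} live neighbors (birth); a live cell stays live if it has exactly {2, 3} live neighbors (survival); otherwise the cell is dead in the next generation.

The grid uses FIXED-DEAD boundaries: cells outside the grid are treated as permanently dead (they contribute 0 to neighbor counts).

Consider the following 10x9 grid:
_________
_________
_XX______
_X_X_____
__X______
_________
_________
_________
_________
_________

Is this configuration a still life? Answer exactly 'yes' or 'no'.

Answer: yes

Derivation:
Compute generation 1 and compare to generation 0 (given above):
Generation 1:
_________
_________
_XX______
_X_X_____
__X______
_________
_________
_________
_________
_________
The grids are IDENTICAL -> still life.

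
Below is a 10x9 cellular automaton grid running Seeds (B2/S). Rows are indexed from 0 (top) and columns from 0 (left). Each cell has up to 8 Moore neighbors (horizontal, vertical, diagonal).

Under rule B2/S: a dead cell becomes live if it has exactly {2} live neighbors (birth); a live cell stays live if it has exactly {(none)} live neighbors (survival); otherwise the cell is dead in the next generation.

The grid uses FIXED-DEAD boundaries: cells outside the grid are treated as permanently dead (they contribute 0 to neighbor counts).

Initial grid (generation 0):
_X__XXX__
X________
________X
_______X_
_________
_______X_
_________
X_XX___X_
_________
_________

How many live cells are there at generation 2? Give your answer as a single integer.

Answer: 18

Derivation:
Simulating step by step:
Generation 0 (given above): 12 live cells
Generation 1: 20 live cells
X________
_X__X_XX_
_______X_
________X
______XXX
_________
_XXX__XXX
_X_______
_XXX_____
_________
Generation 2: 18 live cells
_X___XXX_
X____X__X
_____X___
_________
_________
_X_X_X___
X________
____X_X_X
X________
_X_X_____
Population at generation 2: 18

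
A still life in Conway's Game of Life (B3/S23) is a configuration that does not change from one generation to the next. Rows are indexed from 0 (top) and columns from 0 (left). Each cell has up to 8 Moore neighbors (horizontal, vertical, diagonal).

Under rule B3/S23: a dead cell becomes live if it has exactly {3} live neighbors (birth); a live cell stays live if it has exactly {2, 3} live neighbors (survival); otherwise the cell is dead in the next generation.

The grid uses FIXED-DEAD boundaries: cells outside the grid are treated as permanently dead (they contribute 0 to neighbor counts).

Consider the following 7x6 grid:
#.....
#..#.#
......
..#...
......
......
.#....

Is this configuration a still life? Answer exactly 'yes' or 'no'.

Answer: no

Derivation:
Compute generation 1 and compare to generation 0 (given above):
Generation 1:
......
......
......
......
......
......
......
Cell (0,0) differs: gen0=1 vs gen1=0 -> NOT a still life.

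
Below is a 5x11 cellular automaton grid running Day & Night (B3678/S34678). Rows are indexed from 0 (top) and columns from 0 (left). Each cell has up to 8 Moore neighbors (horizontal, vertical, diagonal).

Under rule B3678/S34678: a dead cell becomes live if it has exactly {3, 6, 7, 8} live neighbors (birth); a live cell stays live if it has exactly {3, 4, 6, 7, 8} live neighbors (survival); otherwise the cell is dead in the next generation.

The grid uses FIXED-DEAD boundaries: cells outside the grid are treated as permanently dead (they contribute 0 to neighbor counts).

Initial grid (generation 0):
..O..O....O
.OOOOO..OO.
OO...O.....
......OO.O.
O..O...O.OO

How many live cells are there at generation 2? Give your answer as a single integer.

Answer: 19

Derivation:
Simulating step by step:
Generation 0 (given above): 21 live cells
Generation 1: 20 live cells
.OO......O.
OOOOOOO....
.O.O.O.O.O.
OO....O...O
......O....
Generation 2: 19 live cells
OOO.OO.....
O.OOOOO.O..
..OO.O.....
..O..OOO...
...........
Population at generation 2: 19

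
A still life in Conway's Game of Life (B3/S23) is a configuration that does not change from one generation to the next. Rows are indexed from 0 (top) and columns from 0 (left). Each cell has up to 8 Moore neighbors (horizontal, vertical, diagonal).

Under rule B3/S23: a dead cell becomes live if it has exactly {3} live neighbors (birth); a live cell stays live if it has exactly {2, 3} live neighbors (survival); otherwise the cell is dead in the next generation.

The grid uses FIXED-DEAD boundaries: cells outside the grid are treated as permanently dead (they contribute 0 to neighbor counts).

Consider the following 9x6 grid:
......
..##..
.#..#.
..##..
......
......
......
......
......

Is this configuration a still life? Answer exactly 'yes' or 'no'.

Answer: yes

Derivation:
Compute generation 1 and compare to generation 0 (given above):
Generation 1:
......
..##..
.#..#.
..##..
......
......
......
......
......
The grids are IDENTICAL -> still life.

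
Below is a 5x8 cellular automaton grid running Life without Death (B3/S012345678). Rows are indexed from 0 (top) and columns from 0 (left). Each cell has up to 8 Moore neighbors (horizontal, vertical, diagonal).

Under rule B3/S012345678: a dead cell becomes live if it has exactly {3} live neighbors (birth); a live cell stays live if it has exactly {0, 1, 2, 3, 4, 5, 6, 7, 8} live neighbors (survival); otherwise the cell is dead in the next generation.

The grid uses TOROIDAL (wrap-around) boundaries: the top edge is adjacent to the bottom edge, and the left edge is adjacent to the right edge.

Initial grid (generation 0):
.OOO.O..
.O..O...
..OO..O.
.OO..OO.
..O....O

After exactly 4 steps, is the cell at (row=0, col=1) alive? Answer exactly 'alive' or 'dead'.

Simulating step by step:
Generation 0 (given above): 15 live cells
Generation 1: 23 live cells
OOOOOO..
.O..OO..
..OOO.O.
.OO..OOO
O.O.OO.O
Generation 2: 28 live cells
OOOOOO.O
OO..OOO.
O.OOO.OO
.OO..OOO
O.O.OO.O
Generation 3: 28 live cells
OOOOOO.O
OO..OOO.
O.OOO.OO
.OO..OOO
O.O.OO.O
Generation 4: 28 live cells
OOOOOO.O
OO..OOO.
O.OOO.OO
.OO..OOO
O.O.OO.O

Cell (0,1) at generation 4: 1 -> alive

Answer: alive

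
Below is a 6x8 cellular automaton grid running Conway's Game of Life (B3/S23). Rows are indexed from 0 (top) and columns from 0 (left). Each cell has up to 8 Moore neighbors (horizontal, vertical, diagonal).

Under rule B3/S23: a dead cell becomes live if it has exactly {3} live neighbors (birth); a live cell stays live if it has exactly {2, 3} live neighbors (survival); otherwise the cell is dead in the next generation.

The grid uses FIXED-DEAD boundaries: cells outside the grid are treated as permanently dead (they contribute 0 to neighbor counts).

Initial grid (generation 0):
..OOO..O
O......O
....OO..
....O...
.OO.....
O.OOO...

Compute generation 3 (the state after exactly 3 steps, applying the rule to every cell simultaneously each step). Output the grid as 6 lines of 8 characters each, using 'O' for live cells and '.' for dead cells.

Simulating step by step:
Generation 0 (given above): 15 live cells
Generation 1: 13 live cells
...O....
.....OO.
....OO..
...OOO..
.OO.O...
..OO....
Generation 2: 9 live cells
........
.....OO.
...O....
..O.....
.O...O..
.OOO....
Generation 3: 5 live cells
(generation 3 grid is the final answer)

Answer: ........
........
........
..O.....
.O.O....
.OO.....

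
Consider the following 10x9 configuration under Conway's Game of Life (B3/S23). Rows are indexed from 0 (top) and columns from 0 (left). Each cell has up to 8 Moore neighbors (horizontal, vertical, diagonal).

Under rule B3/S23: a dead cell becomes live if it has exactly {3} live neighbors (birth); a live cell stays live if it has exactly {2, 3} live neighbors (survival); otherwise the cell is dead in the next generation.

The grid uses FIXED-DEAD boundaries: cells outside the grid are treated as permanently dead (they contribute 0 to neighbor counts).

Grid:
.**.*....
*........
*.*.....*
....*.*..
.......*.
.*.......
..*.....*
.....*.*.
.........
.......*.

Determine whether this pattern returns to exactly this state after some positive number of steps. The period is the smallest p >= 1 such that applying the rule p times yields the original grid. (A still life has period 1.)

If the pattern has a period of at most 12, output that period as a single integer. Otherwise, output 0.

Answer: 0

Derivation:
Simulating and comparing each generation to the original:
Gen 0 (original, given above): 16 live cells
Gen 1: 7 live cells, differs from original
Gen 2: 6 live cells, differs from original
Gen 3: 6 live cells, differs from original
Gen 4: 6 live cells, differs from original
Gen 5: 6 live cells, differs from original
Gen 6: 6 live cells, differs from original
Gen 7: 6 live cells, differs from original
Gen 8: 6 live cells, differs from original
Gen 9: 6 live cells, differs from original
Gen 10: 6 live cells, differs from original
Gen 11: 6 live cells, differs from original
Gen 12: 6 live cells, differs from original
No period found within 12 steps.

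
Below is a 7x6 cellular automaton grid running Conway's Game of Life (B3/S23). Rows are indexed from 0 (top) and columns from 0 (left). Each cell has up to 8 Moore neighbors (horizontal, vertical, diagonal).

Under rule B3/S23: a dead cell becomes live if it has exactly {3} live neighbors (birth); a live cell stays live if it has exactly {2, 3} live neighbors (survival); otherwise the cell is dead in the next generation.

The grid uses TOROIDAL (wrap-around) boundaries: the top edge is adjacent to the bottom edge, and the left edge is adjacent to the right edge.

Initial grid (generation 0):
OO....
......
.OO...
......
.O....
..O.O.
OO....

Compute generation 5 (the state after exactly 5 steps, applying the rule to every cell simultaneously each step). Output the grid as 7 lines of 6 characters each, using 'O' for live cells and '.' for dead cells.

Answer: .OO...
......
......
......
O.....
.O...O
..O...

Derivation:
Simulating step by step:
Generation 0 (given above): 9 live cells
Generation 1: 11 live cells
OO....
O.O...
......
.OO...
......
O.O...
O.O..O
Generation 2: 8 live cells
..O...
O.....
..O...
......
..O...
O....O
..O..O
Generation 3: 8 live cells
.O....
.O....
......
......
......
OO...O
OO...O
Generation 4: 7 live cells
.OO...
......
......
......
O.....
.O...O
..O..O
Generation 5: 6 live cells
(generation 5 grid is the final answer)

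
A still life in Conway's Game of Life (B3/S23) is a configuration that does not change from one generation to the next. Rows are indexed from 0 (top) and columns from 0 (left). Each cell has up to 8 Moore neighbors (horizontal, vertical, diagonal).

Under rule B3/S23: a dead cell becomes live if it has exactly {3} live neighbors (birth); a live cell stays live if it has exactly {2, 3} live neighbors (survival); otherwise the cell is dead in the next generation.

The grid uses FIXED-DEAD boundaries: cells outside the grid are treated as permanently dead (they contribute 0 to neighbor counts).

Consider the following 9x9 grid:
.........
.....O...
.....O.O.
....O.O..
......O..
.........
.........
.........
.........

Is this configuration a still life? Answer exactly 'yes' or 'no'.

Answer: no

Derivation:
Compute generation 1 and compare to generation 0 (given above):
Generation 1:
.........
......O..
....OO...
......OO.
.....O...
.........
.........
.........
.........
Cell (1,5) differs: gen0=1 vs gen1=0 -> NOT a still life.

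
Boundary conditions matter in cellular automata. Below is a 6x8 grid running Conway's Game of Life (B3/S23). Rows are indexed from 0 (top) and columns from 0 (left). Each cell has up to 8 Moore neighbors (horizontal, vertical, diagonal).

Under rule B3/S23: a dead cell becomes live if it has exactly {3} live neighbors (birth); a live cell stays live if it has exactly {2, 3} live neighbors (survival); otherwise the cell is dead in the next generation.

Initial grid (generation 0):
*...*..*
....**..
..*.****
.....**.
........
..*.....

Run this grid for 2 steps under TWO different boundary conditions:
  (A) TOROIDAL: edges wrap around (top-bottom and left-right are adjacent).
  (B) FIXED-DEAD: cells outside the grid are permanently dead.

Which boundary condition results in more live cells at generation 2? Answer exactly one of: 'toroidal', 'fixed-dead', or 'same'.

Answer: toroidal

Derivation:
Under TOROIDAL boundary, generation 2:
....*...
...*....
*......*
........
........
....*...
Population = 5

Under FIXED-DEAD boundary, generation 2:
........
....*.*.
......**
........
........
........
Population = 4

Comparison: toroidal=5, fixed-dead=4 -> toroidal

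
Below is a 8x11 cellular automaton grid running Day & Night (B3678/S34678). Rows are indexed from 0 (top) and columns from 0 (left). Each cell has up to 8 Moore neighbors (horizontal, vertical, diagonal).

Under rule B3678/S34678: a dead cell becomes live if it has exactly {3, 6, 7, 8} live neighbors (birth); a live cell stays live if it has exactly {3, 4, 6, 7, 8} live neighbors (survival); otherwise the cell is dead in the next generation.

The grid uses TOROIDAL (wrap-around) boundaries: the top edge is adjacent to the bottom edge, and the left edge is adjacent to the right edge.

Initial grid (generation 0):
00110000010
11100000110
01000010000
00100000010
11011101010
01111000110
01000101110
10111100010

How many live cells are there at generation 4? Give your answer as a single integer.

Answer: 40

Derivation:
Simulating step by step:
Generation 0 (given above): 36 live cells
Generation 1: 41 live cells
11000000010
01110000001
11000000111
10111110101
01101000010
01010000110
11111110010
00111010010
Generation 2: 36 live cells
11101000000
10100000100
10100101000
01111101110
01011001010
00100000110
01110101010
01001000100
Generation 3: 37 live cells
10100000000
11100000001
01100001011
11000101001
01101111111
00000011011
01111000010
00101100000
Generation 4: 40 live cells
11100000001
01110000011
11100010110
10011111110
11000110000
00000011101
00111010101
00111000000
Population at generation 4: 40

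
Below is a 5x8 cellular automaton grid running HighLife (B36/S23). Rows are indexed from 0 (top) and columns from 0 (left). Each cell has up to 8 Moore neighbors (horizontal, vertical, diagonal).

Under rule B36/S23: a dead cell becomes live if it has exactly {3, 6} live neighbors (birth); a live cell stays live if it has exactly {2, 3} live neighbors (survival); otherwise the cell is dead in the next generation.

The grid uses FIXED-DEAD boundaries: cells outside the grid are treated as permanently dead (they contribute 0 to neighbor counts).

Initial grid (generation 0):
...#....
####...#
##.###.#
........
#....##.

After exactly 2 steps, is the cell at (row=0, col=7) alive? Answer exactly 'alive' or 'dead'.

Simulating step by step:
Generation 0 (given above): 15 live cells
Generation 1: 10 live cells
.#.#....
#.....#.
#..##.#.
##......
........
Generation 2: 10 live cells
........
######..
#....#..
##......
........

Cell (0,7) at generation 2: 0 -> dead

Answer: dead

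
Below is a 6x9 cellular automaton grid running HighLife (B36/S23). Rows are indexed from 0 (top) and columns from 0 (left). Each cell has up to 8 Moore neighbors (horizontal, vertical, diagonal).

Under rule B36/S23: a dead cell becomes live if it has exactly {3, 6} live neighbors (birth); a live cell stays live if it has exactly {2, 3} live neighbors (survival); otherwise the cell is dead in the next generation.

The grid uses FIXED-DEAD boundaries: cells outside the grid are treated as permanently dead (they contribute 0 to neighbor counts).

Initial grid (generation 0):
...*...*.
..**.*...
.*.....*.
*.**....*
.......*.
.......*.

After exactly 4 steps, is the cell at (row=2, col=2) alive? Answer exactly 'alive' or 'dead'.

Answer: alive

Derivation:
Simulating step by step:
Generation 0 (given above): 13 live cells
Generation 1: 15 live cells
..***....
..***.*..
.*..*....
.**....**
.......**
.........
Generation 2: 14 live cells
..*.**...
.*.......
.*..**.*.
.**....**
.......**
.........
Generation 3: 13 live cells
.........
.***..*..
**....***
.**......
.......**
.........
Generation 4: 14 live cells
..*......
***...*..
*.**..**.
***...*..
.........
.........

Cell (2,2) at generation 4: 1 -> alive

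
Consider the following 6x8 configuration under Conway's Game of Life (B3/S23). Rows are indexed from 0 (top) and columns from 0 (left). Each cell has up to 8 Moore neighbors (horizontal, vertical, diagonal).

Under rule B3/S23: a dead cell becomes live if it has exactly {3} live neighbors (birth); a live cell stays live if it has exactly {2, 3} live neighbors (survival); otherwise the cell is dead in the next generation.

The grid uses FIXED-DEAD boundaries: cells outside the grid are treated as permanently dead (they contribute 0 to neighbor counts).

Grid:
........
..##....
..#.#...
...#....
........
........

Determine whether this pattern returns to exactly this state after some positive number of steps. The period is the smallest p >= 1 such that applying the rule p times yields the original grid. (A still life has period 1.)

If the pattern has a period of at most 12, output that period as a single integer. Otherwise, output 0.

Answer: 1

Derivation:
Simulating and comparing each generation to the original:
Gen 0 (original, given above): 5 live cells
Gen 1: 5 live cells, MATCHES original -> period = 1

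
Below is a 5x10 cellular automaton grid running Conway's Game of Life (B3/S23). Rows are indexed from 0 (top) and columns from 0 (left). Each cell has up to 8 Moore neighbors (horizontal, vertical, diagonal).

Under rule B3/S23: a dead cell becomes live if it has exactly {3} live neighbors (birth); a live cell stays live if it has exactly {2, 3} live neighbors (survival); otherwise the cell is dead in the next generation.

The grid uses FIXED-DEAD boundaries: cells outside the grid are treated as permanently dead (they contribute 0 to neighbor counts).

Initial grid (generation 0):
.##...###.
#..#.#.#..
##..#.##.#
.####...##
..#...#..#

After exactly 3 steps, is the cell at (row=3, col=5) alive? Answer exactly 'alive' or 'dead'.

Simulating step by step:
Generation 0 (given above): 24 live cells
Generation 1: 21 live cells
.##...###.
#..###....
#.....##.#
#...#.#..#
.##.....##
Generation 2: 25 live cells
.#######..
#.####....
##.#..###.
#....##..#
.#......##
Generation 3: 15 live cells
.#....#...
#.......#.
#..#...##.
#.#..##..#
........##

Cell (3,5) at generation 3: 1 -> alive

Answer: alive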